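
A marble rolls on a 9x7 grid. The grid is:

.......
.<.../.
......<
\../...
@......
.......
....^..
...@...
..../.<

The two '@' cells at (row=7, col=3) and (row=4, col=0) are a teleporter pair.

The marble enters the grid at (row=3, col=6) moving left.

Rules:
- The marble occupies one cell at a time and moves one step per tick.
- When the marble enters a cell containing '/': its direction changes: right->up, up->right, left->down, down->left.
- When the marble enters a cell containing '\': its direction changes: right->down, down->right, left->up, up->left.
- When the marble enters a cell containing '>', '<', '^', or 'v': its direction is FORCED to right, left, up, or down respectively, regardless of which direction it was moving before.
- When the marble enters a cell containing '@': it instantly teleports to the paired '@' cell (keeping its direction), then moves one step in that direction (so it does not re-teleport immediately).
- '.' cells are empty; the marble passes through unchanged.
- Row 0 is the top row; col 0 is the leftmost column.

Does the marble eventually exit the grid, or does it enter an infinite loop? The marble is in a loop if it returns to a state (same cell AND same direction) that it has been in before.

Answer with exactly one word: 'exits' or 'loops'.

Step 1: enter (3,6), '.' pass, move left to (3,5)
Step 2: enter (3,5), '.' pass, move left to (3,4)
Step 3: enter (3,4), '.' pass, move left to (3,3)
Step 4: enter (3,3), '/' deflects left->down, move down to (4,3)
Step 5: enter (4,3), '.' pass, move down to (5,3)
Step 6: enter (5,3), '.' pass, move down to (6,3)
Step 7: enter (6,3), '.' pass, move down to (7,3)
Step 8: enter (7,3), '@' teleport (7,3)->(4,0), also enter (4,0), move down to (5,0)
Step 9: enter (5,0), '.' pass, move down to (6,0)
Step 10: enter (6,0), '.' pass, move down to (7,0)
Step 11: enter (7,0), '.' pass, move down to (8,0)
Step 12: enter (8,0), '.' pass, move down to (9,0)
Step 13: at (9,0) — EXIT via bottom edge, pos 0

Answer: exits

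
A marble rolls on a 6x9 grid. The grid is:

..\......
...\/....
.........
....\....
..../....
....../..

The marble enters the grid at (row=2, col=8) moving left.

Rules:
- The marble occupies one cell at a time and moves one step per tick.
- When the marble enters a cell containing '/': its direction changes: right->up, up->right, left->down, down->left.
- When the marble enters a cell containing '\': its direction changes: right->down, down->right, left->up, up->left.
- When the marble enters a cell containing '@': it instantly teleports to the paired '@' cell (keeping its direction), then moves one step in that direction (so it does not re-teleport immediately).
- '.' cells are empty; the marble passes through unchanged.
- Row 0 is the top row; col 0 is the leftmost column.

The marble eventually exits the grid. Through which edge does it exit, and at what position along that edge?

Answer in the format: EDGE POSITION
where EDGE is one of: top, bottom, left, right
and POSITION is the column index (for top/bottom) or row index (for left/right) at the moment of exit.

Answer: left 2

Derivation:
Step 1: enter (2,8), '.' pass, move left to (2,7)
Step 2: enter (2,7), '.' pass, move left to (2,6)
Step 3: enter (2,6), '.' pass, move left to (2,5)
Step 4: enter (2,5), '.' pass, move left to (2,4)
Step 5: enter (2,4), '.' pass, move left to (2,3)
Step 6: enter (2,3), '.' pass, move left to (2,2)
Step 7: enter (2,2), '.' pass, move left to (2,1)
Step 8: enter (2,1), '.' pass, move left to (2,0)
Step 9: enter (2,0), '.' pass, move left to (2,-1)
Step 10: at (2,-1) — EXIT via left edge, pos 2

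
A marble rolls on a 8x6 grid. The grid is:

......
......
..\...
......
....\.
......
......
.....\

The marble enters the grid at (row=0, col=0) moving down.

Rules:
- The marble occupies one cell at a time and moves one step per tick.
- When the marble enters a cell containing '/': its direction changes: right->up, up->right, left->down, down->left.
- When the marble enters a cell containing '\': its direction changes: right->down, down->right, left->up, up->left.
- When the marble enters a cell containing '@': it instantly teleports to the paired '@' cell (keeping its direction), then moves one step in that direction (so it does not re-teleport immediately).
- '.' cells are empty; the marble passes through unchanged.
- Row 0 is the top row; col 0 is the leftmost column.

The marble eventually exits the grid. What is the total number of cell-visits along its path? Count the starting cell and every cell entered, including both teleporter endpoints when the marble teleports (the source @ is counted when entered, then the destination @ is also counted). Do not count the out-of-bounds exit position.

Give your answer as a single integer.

Step 1: enter (0,0), '.' pass, move down to (1,0)
Step 2: enter (1,0), '.' pass, move down to (2,0)
Step 3: enter (2,0), '.' pass, move down to (3,0)
Step 4: enter (3,0), '.' pass, move down to (4,0)
Step 5: enter (4,0), '.' pass, move down to (5,0)
Step 6: enter (5,0), '.' pass, move down to (6,0)
Step 7: enter (6,0), '.' pass, move down to (7,0)
Step 8: enter (7,0), '.' pass, move down to (8,0)
Step 9: at (8,0) — EXIT via bottom edge, pos 0
Path length (cell visits): 8

Answer: 8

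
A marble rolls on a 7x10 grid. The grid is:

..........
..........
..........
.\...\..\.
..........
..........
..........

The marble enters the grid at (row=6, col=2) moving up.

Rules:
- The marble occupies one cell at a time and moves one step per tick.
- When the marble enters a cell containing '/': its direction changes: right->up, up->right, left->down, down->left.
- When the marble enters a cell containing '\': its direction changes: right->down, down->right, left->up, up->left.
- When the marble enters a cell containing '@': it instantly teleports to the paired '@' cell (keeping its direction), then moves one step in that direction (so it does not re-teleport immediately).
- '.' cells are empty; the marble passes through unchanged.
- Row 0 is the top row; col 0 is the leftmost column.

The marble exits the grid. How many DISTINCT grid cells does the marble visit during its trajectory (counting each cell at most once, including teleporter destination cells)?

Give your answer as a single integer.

Answer: 7

Derivation:
Step 1: enter (6,2), '.' pass, move up to (5,2)
Step 2: enter (5,2), '.' pass, move up to (4,2)
Step 3: enter (4,2), '.' pass, move up to (3,2)
Step 4: enter (3,2), '.' pass, move up to (2,2)
Step 5: enter (2,2), '.' pass, move up to (1,2)
Step 6: enter (1,2), '.' pass, move up to (0,2)
Step 7: enter (0,2), '.' pass, move up to (-1,2)
Step 8: at (-1,2) — EXIT via top edge, pos 2
Distinct cells visited: 7 (path length 7)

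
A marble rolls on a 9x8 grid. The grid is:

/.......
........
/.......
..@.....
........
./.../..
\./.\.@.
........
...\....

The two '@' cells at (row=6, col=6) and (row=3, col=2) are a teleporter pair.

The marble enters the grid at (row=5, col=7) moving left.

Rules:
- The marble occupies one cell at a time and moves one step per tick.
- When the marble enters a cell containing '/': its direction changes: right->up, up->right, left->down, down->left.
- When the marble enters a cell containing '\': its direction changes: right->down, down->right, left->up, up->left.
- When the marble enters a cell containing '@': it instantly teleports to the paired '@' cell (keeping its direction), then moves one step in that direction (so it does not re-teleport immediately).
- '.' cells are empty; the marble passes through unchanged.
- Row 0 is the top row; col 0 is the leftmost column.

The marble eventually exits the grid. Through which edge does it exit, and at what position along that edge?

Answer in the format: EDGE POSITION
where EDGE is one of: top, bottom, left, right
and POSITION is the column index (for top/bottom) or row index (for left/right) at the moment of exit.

Answer: bottom 5

Derivation:
Step 1: enter (5,7), '.' pass, move left to (5,6)
Step 2: enter (5,6), '.' pass, move left to (5,5)
Step 3: enter (5,5), '/' deflects left->down, move down to (6,5)
Step 4: enter (6,5), '.' pass, move down to (7,5)
Step 5: enter (7,5), '.' pass, move down to (8,5)
Step 6: enter (8,5), '.' pass, move down to (9,5)
Step 7: at (9,5) — EXIT via bottom edge, pos 5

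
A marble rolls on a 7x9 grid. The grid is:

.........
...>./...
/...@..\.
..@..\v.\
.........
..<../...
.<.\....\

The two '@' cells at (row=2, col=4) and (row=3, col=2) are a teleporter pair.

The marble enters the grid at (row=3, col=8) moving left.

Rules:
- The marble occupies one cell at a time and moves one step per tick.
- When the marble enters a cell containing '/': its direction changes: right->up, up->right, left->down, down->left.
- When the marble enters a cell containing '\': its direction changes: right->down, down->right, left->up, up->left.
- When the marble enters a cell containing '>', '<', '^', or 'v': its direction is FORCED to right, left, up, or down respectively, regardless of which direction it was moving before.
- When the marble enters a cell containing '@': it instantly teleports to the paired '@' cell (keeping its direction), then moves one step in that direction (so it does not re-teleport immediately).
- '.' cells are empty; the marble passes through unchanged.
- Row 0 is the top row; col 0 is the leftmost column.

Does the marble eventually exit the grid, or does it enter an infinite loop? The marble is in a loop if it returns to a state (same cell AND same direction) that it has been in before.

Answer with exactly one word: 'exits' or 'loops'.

Step 1: enter (3,8), '\' deflects left->up, move up to (2,8)
Step 2: enter (2,8), '.' pass, move up to (1,8)
Step 3: enter (1,8), '.' pass, move up to (0,8)
Step 4: enter (0,8), '.' pass, move up to (-1,8)
Step 5: at (-1,8) — EXIT via top edge, pos 8

Answer: exits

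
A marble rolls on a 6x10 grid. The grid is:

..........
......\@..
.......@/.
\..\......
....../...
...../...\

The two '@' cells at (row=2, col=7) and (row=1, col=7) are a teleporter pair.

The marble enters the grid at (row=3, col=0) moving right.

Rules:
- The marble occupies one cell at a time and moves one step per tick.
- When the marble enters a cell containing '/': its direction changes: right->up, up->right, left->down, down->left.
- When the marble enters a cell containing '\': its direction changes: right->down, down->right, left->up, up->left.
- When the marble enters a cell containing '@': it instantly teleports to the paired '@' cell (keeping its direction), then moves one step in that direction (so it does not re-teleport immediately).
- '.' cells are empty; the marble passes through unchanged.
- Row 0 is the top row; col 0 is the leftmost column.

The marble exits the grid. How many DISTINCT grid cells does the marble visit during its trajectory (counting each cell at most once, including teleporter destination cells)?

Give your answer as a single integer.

Step 1: enter (3,0), '\' deflects right->down, move down to (4,0)
Step 2: enter (4,0), '.' pass, move down to (5,0)
Step 3: enter (5,0), '.' pass, move down to (6,0)
Step 4: at (6,0) — EXIT via bottom edge, pos 0
Distinct cells visited: 3 (path length 3)

Answer: 3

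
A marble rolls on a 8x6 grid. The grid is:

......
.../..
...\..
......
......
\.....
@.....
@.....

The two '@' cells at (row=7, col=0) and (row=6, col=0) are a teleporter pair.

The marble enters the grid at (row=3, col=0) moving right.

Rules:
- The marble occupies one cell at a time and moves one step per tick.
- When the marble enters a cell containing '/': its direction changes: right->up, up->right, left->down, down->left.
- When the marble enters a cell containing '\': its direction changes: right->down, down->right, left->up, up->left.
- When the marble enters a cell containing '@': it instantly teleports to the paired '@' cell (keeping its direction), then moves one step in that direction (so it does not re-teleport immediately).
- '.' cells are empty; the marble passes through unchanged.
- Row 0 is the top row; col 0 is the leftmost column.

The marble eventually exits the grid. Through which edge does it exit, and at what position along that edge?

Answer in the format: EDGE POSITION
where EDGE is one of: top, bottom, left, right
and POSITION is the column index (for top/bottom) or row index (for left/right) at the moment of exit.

Answer: right 3

Derivation:
Step 1: enter (3,0), '.' pass, move right to (3,1)
Step 2: enter (3,1), '.' pass, move right to (3,2)
Step 3: enter (3,2), '.' pass, move right to (3,3)
Step 4: enter (3,3), '.' pass, move right to (3,4)
Step 5: enter (3,4), '.' pass, move right to (3,5)
Step 6: enter (3,5), '.' pass, move right to (3,6)
Step 7: at (3,6) — EXIT via right edge, pos 3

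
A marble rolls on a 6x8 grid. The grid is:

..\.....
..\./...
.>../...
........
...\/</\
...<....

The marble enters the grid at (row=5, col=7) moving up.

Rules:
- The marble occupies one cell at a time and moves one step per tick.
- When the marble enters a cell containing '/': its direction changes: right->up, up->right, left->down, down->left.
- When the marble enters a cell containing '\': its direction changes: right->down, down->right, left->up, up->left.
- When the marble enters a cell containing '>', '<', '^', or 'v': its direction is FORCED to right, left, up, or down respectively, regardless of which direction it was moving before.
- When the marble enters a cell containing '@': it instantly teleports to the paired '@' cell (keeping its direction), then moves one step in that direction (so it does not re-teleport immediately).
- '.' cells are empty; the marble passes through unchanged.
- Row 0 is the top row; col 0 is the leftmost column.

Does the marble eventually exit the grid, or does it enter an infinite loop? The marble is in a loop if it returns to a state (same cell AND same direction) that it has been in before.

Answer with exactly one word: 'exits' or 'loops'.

Step 1: enter (5,7), '.' pass, move up to (4,7)
Step 2: enter (4,7), '\' deflects up->left, move left to (4,6)
Step 3: enter (4,6), '/' deflects left->down, move down to (5,6)
Step 4: enter (5,6), '.' pass, move down to (6,6)
Step 5: at (6,6) — EXIT via bottom edge, pos 6

Answer: exits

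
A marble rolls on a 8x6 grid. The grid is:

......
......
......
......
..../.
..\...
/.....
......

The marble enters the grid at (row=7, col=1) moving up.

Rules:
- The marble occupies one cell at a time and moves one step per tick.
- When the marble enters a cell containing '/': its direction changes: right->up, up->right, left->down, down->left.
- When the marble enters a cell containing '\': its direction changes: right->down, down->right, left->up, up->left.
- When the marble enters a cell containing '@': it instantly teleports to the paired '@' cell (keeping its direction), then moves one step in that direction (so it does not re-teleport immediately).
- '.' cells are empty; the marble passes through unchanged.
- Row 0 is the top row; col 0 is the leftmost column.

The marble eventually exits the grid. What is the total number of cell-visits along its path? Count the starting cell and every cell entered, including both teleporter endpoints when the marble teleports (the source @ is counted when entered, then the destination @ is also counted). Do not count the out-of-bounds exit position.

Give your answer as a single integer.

Step 1: enter (7,1), '.' pass, move up to (6,1)
Step 2: enter (6,1), '.' pass, move up to (5,1)
Step 3: enter (5,1), '.' pass, move up to (4,1)
Step 4: enter (4,1), '.' pass, move up to (3,1)
Step 5: enter (3,1), '.' pass, move up to (2,1)
Step 6: enter (2,1), '.' pass, move up to (1,1)
Step 7: enter (1,1), '.' pass, move up to (0,1)
Step 8: enter (0,1), '.' pass, move up to (-1,1)
Step 9: at (-1,1) — EXIT via top edge, pos 1
Path length (cell visits): 8

Answer: 8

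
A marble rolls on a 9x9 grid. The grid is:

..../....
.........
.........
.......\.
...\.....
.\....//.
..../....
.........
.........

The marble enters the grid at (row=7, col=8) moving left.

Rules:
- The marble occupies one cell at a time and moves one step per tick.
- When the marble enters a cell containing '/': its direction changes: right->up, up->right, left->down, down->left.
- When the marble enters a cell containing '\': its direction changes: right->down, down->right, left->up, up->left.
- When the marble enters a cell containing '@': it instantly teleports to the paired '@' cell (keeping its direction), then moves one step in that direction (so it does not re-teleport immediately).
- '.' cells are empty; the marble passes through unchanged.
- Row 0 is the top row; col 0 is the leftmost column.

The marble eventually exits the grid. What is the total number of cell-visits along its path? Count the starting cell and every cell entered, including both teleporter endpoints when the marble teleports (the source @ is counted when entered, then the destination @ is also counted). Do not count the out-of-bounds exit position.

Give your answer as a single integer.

Step 1: enter (7,8), '.' pass, move left to (7,7)
Step 2: enter (7,7), '.' pass, move left to (7,6)
Step 3: enter (7,6), '.' pass, move left to (7,5)
Step 4: enter (7,5), '.' pass, move left to (7,4)
Step 5: enter (7,4), '.' pass, move left to (7,3)
Step 6: enter (7,3), '.' pass, move left to (7,2)
Step 7: enter (7,2), '.' pass, move left to (7,1)
Step 8: enter (7,1), '.' pass, move left to (7,0)
Step 9: enter (7,0), '.' pass, move left to (7,-1)
Step 10: at (7,-1) — EXIT via left edge, pos 7
Path length (cell visits): 9

Answer: 9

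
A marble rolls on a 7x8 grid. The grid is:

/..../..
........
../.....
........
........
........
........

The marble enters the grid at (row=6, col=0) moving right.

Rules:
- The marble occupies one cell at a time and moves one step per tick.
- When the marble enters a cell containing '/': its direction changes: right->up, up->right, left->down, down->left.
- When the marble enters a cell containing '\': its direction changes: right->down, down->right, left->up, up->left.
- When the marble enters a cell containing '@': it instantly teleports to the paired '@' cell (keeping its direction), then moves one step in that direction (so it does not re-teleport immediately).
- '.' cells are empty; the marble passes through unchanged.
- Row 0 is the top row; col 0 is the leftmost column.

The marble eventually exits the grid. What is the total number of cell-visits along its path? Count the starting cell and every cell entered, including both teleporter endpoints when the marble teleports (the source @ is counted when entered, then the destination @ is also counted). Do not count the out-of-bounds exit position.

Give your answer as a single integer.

Step 1: enter (6,0), '.' pass, move right to (6,1)
Step 2: enter (6,1), '.' pass, move right to (6,2)
Step 3: enter (6,2), '.' pass, move right to (6,3)
Step 4: enter (6,3), '.' pass, move right to (6,4)
Step 5: enter (6,4), '.' pass, move right to (6,5)
Step 6: enter (6,5), '.' pass, move right to (6,6)
Step 7: enter (6,6), '.' pass, move right to (6,7)
Step 8: enter (6,7), '.' pass, move right to (6,8)
Step 9: at (6,8) — EXIT via right edge, pos 6
Path length (cell visits): 8

Answer: 8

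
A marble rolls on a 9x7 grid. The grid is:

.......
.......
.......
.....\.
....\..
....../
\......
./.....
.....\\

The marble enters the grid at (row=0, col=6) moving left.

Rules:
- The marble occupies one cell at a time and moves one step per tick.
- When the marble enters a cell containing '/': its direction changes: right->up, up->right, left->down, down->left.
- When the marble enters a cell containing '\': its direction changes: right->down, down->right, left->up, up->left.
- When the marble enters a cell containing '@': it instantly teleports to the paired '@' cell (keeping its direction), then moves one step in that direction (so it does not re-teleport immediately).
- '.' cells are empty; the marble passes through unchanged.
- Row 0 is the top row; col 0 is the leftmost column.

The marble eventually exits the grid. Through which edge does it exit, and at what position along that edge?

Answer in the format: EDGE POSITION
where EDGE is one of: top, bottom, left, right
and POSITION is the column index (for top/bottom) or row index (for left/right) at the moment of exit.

Step 1: enter (0,6), '.' pass, move left to (0,5)
Step 2: enter (0,5), '.' pass, move left to (0,4)
Step 3: enter (0,4), '.' pass, move left to (0,3)
Step 4: enter (0,3), '.' pass, move left to (0,2)
Step 5: enter (0,2), '.' pass, move left to (0,1)
Step 6: enter (0,1), '.' pass, move left to (0,0)
Step 7: enter (0,0), '.' pass, move left to (0,-1)
Step 8: at (0,-1) — EXIT via left edge, pos 0

Answer: left 0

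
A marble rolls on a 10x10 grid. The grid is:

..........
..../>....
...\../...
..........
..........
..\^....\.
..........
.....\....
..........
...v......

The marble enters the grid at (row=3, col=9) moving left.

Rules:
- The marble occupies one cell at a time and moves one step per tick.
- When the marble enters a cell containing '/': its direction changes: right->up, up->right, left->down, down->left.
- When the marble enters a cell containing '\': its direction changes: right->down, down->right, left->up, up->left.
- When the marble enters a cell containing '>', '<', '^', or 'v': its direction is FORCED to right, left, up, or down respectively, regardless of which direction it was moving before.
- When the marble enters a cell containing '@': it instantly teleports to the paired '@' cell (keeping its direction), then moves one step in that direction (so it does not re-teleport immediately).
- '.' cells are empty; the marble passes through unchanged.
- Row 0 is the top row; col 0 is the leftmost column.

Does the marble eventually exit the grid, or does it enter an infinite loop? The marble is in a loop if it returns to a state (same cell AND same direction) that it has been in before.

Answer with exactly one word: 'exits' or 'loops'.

Answer: exits

Derivation:
Step 1: enter (3,9), '.' pass, move left to (3,8)
Step 2: enter (3,8), '.' pass, move left to (3,7)
Step 3: enter (3,7), '.' pass, move left to (3,6)
Step 4: enter (3,6), '.' pass, move left to (3,5)
Step 5: enter (3,5), '.' pass, move left to (3,4)
Step 6: enter (3,4), '.' pass, move left to (3,3)
Step 7: enter (3,3), '.' pass, move left to (3,2)
Step 8: enter (3,2), '.' pass, move left to (3,1)
Step 9: enter (3,1), '.' pass, move left to (3,0)
Step 10: enter (3,0), '.' pass, move left to (3,-1)
Step 11: at (3,-1) — EXIT via left edge, pos 3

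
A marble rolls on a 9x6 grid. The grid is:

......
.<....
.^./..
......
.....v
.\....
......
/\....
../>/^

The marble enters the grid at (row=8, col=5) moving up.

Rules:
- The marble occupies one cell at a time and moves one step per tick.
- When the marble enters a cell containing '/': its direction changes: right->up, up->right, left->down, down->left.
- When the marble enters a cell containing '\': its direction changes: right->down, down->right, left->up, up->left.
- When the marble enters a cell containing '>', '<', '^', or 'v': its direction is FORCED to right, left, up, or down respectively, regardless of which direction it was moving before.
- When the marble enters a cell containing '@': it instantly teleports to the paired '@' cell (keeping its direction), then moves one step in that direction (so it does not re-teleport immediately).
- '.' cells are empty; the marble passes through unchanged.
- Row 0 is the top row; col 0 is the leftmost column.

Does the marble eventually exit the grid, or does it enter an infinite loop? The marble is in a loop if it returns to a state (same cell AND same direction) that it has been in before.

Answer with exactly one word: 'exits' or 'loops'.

Step 1: enter (8,5), '^' forces up->up, move up to (7,5)
Step 2: enter (7,5), '.' pass, move up to (6,5)
Step 3: enter (6,5), '.' pass, move up to (5,5)
Step 4: enter (5,5), '.' pass, move up to (4,5)
Step 5: enter (4,5), 'v' forces up->down, move down to (5,5)
Step 6: enter (5,5), '.' pass, move down to (6,5)
Step 7: enter (6,5), '.' pass, move down to (7,5)
Step 8: enter (7,5), '.' pass, move down to (8,5)
Step 9: enter (8,5), '^' forces down->up, move up to (7,5)
Step 10: at (7,5) dir=up — LOOP DETECTED (seen before)

Answer: loops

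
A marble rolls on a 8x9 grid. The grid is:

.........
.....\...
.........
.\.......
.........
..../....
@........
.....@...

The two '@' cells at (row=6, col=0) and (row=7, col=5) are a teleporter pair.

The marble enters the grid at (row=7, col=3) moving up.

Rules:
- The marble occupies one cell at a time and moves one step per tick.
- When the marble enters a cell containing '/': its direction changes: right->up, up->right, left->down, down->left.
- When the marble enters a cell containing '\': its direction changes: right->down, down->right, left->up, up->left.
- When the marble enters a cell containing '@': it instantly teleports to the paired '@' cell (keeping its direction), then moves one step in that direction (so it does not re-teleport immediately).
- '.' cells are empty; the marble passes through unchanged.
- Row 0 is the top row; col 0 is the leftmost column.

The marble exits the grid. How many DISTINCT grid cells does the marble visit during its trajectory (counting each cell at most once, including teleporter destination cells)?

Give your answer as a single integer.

Step 1: enter (7,3), '.' pass, move up to (6,3)
Step 2: enter (6,3), '.' pass, move up to (5,3)
Step 3: enter (5,3), '.' pass, move up to (4,3)
Step 4: enter (4,3), '.' pass, move up to (3,3)
Step 5: enter (3,3), '.' pass, move up to (2,3)
Step 6: enter (2,3), '.' pass, move up to (1,3)
Step 7: enter (1,3), '.' pass, move up to (0,3)
Step 8: enter (0,3), '.' pass, move up to (-1,3)
Step 9: at (-1,3) — EXIT via top edge, pos 3
Distinct cells visited: 8 (path length 8)

Answer: 8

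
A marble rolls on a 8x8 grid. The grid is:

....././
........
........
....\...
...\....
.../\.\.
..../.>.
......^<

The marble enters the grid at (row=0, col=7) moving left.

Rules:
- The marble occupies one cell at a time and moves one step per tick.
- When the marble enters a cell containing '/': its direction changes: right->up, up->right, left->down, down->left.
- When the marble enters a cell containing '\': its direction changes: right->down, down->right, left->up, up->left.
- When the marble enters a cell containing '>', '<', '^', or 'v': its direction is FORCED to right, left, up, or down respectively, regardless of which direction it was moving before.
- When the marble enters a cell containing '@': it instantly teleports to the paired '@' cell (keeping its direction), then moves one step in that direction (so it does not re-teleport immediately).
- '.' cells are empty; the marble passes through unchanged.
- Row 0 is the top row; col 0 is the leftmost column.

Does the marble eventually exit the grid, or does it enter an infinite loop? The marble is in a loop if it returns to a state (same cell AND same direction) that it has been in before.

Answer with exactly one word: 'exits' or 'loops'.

Step 1: enter (0,7), '/' deflects left->down, move down to (1,7)
Step 2: enter (1,7), '.' pass, move down to (2,7)
Step 3: enter (2,7), '.' pass, move down to (3,7)
Step 4: enter (3,7), '.' pass, move down to (4,7)
Step 5: enter (4,7), '.' pass, move down to (5,7)
Step 6: enter (5,7), '.' pass, move down to (6,7)
Step 7: enter (6,7), '.' pass, move down to (7,7)
Step 8: enter (7,7), '<' forces down->left, move left to (7,6)
Step 9: enter (7,6), '^' forces left->up, move up to (6,6)
Step 10: enter (6,6), '>' forces up->right, move right to (6,7)
Step 11: enter (6,7), '.' pass, move right to (6,8)
Step 12: at (6,8) — EXIT via right edge, pos 6

Answer: exits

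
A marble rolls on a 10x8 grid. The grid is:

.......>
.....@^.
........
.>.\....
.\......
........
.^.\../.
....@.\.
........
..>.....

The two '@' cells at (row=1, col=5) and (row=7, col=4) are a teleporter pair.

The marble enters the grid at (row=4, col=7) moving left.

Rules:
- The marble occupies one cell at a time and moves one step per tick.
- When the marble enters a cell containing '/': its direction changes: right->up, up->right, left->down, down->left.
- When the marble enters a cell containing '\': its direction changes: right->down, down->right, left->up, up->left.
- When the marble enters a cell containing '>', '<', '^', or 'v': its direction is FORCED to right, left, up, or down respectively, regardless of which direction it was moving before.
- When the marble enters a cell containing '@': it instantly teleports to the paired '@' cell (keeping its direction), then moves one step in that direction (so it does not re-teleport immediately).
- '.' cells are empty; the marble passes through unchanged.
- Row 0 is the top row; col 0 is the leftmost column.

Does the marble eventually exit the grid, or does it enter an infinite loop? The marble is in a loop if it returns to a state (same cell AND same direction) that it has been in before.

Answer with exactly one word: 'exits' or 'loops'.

Step 1: enter (4,7), '.' pass, move left to (4,6)
Step 2: enter (4,6), '.' pass, move left to (4,5)
Step 3: enter (4,5), '.' pass, move left to (4,4)
Step 4: enter (4,4), '.' pass, move left to (4,3)
Step 5: enter (4,3), '.' pass, move left to (4,2)
Step 6: enter (4,2), '.' pass, move left to (4,1)
Step 7: enter (4,1), '\' deflects left->up, move up to (3,1)
Step 8: enter (3,1), '>' forces up->right, move right to (3,2)
Step 9: enter (3,2), '.' pass, move right to (3,3)
Step 10: enter (3,3), '\' deflects right->down, move down to (4,3)
Step 11: enter (4,3), '.' pass, move down to (5,3)
Step 12: enter (5,3), '.' pass, move down to (6,3)
Step 13: enter (6,3), '\' deflects down->right, move right to (6,4)
Step 14: enter (6,4), '.' pass, move right to (6,5)
Step 15: enter (6,5), '.' pass, move right to (6,6)
Step 16: enter (6,6), '/' deflects right->up, move up to (5,6)
Step 17: enter (5,6), '.' pass, move up to (4,6)
Step 18: enter (4,6), '.' pass, move up to (3,6)
Step 19: enter (3,6), '.' pass, move up to (2,6)
Step 20: enter (2,6), '.' pass, move up to (1,6)
Step 21: enter (1,6), '^' forces up->up, move up to (0,6)
Step 22: enter (0,6), '.' pass, move up to (-1,6)
Step 23: at (-1,6) — EXIT via top edge, pos 6

Answer: exits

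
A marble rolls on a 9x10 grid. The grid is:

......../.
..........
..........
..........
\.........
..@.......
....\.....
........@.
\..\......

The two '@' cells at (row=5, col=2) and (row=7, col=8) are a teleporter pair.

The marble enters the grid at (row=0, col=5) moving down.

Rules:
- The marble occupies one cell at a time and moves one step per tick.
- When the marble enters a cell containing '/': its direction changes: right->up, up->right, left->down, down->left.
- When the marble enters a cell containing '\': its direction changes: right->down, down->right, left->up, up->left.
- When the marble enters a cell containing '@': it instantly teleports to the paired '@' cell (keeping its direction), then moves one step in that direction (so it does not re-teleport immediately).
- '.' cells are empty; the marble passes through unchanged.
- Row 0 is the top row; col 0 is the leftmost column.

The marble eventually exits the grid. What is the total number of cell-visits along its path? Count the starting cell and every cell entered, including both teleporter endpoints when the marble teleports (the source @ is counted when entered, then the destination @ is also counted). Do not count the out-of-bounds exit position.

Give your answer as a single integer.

Answer: 9

Derivation:
Step 1: enter (0,5), '.' pass, move down to (1,5)
Step 2: enter (1,5), '.' pass, move down to (2,5)
Step 3: enter (2,5), '.' pass, move down to (3,5)
Step 4: enter (3,5), '.' pass, move down to (4,5)
Step 5: enter (4,5), '.' pass, move down to (5,5)
Step 6: enter (5,5), '.' pass, move down to (6,5)
Step 7: enter (6,5), '.' pass, move down to (7,5)
Step 8: enter (7,5), '.' pass, move down to (8,5)
Step 9: enter (8,5), '.' pass, move down to (9,5)
Step 10: at (9,5) — EXIT via bottom edge, pos 5
Path length (cell visits): 9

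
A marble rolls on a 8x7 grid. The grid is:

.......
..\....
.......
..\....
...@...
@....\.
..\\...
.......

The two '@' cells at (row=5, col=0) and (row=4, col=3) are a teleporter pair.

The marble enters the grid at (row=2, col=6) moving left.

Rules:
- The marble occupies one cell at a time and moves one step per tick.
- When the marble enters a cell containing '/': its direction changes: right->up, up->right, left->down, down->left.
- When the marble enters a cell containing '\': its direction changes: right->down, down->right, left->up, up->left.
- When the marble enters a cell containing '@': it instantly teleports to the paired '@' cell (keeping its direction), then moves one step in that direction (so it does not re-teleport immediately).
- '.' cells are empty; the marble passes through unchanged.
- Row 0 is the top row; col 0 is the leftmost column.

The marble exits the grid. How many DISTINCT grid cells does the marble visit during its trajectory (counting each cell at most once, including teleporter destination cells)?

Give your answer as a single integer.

Answer: 7

Derivation:
Step 1: enter (2,6), '.' pass, move left to (2,5)
Step 2: enter (2,5), '.' pass, move left to (2,4)
Step 3: enter (2,4), '.' pass, move left to (2,3)
Step 4: enter (2,3), '.' pass, move left to (2,2)
Step 5: enter (2,2), '.' pass, move left to (2,1)
Step 6: enter (2,1), '.' pass, move left to (2,0)
Step 7: enter (2,0), '.' pass, move left to (2,-1)
Step 8: at (2,-1) — EXIT via left edge, pos 2
Distinct cells visited: 7 (path length 7)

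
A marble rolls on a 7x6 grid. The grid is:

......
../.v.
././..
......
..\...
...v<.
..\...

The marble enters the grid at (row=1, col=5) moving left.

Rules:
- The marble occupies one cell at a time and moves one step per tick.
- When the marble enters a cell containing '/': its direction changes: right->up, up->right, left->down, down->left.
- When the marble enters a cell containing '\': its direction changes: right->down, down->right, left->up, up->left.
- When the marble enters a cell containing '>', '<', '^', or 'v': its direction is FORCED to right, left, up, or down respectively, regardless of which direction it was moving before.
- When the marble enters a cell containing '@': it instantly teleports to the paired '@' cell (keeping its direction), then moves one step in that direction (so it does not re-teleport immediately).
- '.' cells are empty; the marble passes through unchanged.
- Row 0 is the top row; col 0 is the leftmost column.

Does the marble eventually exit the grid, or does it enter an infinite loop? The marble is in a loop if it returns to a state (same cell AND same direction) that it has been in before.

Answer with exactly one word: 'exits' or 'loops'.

Answer: exits

Derivation:
Step 1: enter (1,5), '.' pass, move left to (1,4)
Step 2: enter (1,4), 'v' forces left->down, move down to (2,4)
Step 3: enter (2,4), '.' pass, move down to (3,4)
Step 4: enter (3,4), '.' pass, move down to (4,4)
Step 5: enter (4,4), '.' pass, move down to (5,4)
Step 6: enter (5,4), '<' forces down->left, move left to (5,3)
Step 7: enter (5,3), 'v' forces left->down, move down to (6,3)
Step 8: enter (6,3), '.' pass, move down to (7,3)
Step 9: at (7,3) — EXIT via bottom edge, pos 3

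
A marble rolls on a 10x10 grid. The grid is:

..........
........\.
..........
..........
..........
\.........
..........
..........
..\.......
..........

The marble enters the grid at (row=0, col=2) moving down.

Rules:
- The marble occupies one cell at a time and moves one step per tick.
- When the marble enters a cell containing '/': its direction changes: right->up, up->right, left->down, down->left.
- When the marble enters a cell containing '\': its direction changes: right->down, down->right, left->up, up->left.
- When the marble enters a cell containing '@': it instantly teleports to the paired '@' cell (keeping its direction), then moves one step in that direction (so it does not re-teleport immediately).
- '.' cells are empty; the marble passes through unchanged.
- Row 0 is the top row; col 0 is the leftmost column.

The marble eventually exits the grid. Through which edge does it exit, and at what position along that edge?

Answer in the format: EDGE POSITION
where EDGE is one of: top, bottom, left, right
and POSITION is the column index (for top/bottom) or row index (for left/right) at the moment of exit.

Step 1: enter (0,2), '.' pass, move down to (1,2)
Step 2: enter (1,2), '.' pass, move down to (2,2)
Step 3: enter (2,2), '.' pass, move down to (3,2)
Step 4: enter (3,2), '.' pass, move down to (4,2)
Step 5: enter (4,2), '.' pass, move down to (5,2)
Step 6: enter (5,2), '.' pass, move down to (6,2)
Step 7: enter (6,2), '.' pass, move down to (7,2)
Step 8: enter (7,2), '.' pass, move down to (8,2)
Step 9: enter (8,2), '\' deflects down->right, move right to (8,3)
Step 10: enter (8,3), '.' pass, move right to (8,4)
Step 11: enter (8,4), '.' pass, move right to (8,5)
Step 12: enter (8,5), '.' pass, move right to (8,6)
Step 13: enter (8,6), '.' pass, move right to (8,7)
Step 14: enter (8,7), '.' pass, move right to (8,8)
Step 15: enter (8,8), '.' pass, move right to (8,9)
Step 16: enter (8,9), '.' pass, move right to (8,10)
Step 17: at (8,10) — EXIT via right edge, pos 8

Answer: right 8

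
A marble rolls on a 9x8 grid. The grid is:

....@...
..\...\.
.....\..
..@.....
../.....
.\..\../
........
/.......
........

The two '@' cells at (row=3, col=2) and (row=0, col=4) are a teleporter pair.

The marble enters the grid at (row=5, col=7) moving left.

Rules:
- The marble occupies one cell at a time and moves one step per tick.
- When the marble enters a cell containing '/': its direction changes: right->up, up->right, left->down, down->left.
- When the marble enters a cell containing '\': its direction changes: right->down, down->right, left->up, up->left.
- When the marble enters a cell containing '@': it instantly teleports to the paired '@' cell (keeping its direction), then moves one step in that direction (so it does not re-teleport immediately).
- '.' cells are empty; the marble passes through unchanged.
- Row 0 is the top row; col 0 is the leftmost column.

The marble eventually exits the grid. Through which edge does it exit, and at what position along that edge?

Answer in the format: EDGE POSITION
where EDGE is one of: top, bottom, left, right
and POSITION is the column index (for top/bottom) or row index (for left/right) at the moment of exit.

Step 1: enter (5,7), '/' deflects left->down, move down to (6,7)
Step 2: enter (6,7), '.' pass, move down to (7,7)
Step 3: enter (7,7), '.' pass, move down to (8,7)
Step 4: enter (8,7), '.' pass, move down to (9,7)
Step 5: at (9,7) — EXIT via bottom edge, pos 7

Answer: bottom 7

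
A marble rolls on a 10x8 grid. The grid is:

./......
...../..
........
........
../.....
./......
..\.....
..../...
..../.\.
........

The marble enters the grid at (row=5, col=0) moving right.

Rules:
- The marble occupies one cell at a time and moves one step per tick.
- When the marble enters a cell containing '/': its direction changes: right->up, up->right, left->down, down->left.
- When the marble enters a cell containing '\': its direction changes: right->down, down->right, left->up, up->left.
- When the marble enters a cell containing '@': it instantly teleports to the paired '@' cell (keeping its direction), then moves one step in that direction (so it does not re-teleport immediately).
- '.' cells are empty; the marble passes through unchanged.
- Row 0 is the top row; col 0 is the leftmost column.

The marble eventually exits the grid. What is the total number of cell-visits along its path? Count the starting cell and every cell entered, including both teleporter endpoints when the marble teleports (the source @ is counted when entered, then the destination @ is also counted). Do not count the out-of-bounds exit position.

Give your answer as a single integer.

Step 1: enter (5,0), '.' pass, move right to (5,1)
Step 2: enter (5,1), '/' deflects right->up, move up to (4,1)
Step 3: enter (4,1), '.' pass, move up to (3,1)
Step 4: enter (3,1), '.' pass, move up to (2,1)
Step 5: enter (2,1), '.' pass, move up to (1,1)
Step 6: enter (1,1), '.' pass, move up to (0,1)
Step 7: enter (0,1), '/' deflects up->right, move right to (0,2)
Step 8: enter (0,2), '.' pass, move right to (0,3)
Step 9: enter (0,3), '.' pass, move right to (0,4)
Step 10: enter (0,4), '.' pass, move right to (0,5)
Step 11: enter (0,5), '.' pass, move right to (0,6)
Step 12: enter (0,6), '.' pass, move right to (0,7)
Step 13: enter (0,7), '.' pass, move right to (0,8)
Step 14: at (0,8) — EXIT via right edge, pos 0
Path length (cell visits): 13

Answer: 13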